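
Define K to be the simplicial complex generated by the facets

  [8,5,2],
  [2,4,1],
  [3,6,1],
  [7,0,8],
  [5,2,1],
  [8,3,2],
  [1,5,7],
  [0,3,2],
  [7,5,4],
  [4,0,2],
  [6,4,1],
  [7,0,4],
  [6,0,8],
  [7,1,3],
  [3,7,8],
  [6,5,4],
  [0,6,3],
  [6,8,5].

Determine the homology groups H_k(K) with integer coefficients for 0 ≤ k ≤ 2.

Fix the vertex order 0 < 1 < 2 < 3 < 4 < 5 < 6 < 7 < 8 and write every simplex with vertices in increasing order. Then dim K = 2 and the simplices of K are:

  0-simplices (9): [0], [1], [2], [3], [4], [5], [6], [7], [8]
  1-simplices (27): (27 of them)
  2-simplices (18): [0,2,3], [0,2,4], [0,3,6], [0,4,7], [0,6,8], [0,7,8], [1,2,4], [1,2,5], [1,3,6], [1,3,7], [1,4,6], [1,5,7], [2,3,8], [2,5,8], [3,7,8], [4,5,6], [4,5,7], [5,6,8]

giving chain groups C_0 ≅ Z^9, C_1 ≅ Z^27, C_2 ≅ Z^18.

The boundary map ∂_1: C_1 → C_0 is given by ∂[p,q] = [q] − [p]. For instance
  ∂[4,6] = [6] − [4].
The 9×27 boundary matrix has rank 8 and Smith normal form diag(1,1,1,1,1,1,1,1).

Boundary ∂_2: C_2 → C_1 maps a triangle to the signed sum of its edges. For instance
  ∂[2,5,8] = [5,8] − [2,8] + [2,5],
  ∂[0,3,6] = [3,6] − [0,6] + [0,3].
The 27×18 boundary matrix has rank 18 and Smith normal form diag(1,1,1,1,1,1,1,1,1,1,1,1,1,1,1,1,1,2).

Computing H_k = (kernel of ∂_k) / (image of ∂_{k+1}):

  H_0: rank C_0 − rank ∂_1 = 9 − 8 = 1, and the invariant factors of ∂_1 are all 1, so H_0 ≅ Z.
  H_1: rank ker ∂_1 − rank ∂_2 = (27 − 8) − 18 = 1, and ∂_2 has invariant factor 2 > 1, so H_1 ≅ Z ⊕ Z/2.
  H_2: rank ker ∂_2 − rank ∂_3 = (18 − 18) − 0 = 0, and there is no ∂_3, so H_2 ≅ 0.

(K is a triangulation of the Klein bottle.)

H_0 = Z,  H_1 = Z ⊕ Z/2,  H_2 = 0.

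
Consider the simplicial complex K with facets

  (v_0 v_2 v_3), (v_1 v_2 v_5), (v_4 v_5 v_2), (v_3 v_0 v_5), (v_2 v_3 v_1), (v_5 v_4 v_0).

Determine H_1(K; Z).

H_1 = Z.

Order the vertices as v_0 < v_1 < v_2 < v_3 < v_4 < v_5. Listing each simplex with vertices in this order, K has dimension 2 with simplices:

  0-simplices (6): [v_0], [v_1], [v_2], [v_3], [v_4], [v_5]
  1-simplices (12): [v_0,v_2], [v_0,v_3], [v_0,v_4], [v_0,v_5], [v_1,v_2], [v_1,v_3], [v_1,v_5], [v_2,v_3], [v_2,v_4], [v_2,v_5], [v_3,v_5], [v_4,v_5]
  2-simplices (6): [v_0,v_2,v_3], [v_0,v_3,v_5], [v_0,v_4,v_5], [v_1,v_2,v_3], [v_1,v_2,v_5], [v_2,v_4,v_5]

Hence C_0 ≅ Z^6, C_1 ≅ Z^12, C_2 ≅ Z^6.

Boundary ∂_1: C_1 → C_0 maps an edge to its endpoints' difference, ∂[p,q] = q − p. For instance
  ∂[v_4,v_5] = [v_5] − [v_4].
As a 6×12 matrix over Z this has rank 5, with invariant factors (1,1,1,1,1).

∂_2: C_2 → C_1 maps a triangle to the signed sum of its edges. For instance
  ∂[v_0,v_3,v_5] = [v_3,v_5] − [v_0,v_5] + [v_0,v_3],
  ∂[v_1,v_2,v_3] = [v_2,v_3] − [v_1,v_3] + [v_1,v_2].
As a 12×6 matrix over Z this has rank 6, with invariant factors (1,1,1,1,1,1).

Now H_k = ker ∂_k / im ∂_{k+1}, so:

  H_1: rank ker ∂_1 − rank ∂_2 = (12 − 5) − 6 = 1, and the invariant factors of ∂_2 are all 1, so H_1 = Z.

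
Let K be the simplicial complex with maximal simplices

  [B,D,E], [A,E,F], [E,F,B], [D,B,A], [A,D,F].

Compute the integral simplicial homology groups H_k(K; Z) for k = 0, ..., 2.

Order the vertices as A < B < D < E < F. Listing each simplex with vertices in this order, K has dimension 2 with simplices:

  0-simplices (5): A, B, D, E, F
  1-simplices (10): AB, AD, AE, AF, BD, BE, BF, DE, DF, EF
  2-simplices (5): ABD, ADF, AEF, BDE, BEF

Hence C_0 ≅ Z^5, C_1 ≅ Z^10, C_2 ≅ Z^5.

The boundary map ∂_1: C_1 → C_0 sends each edge [p,q] (with p < q) to q − p.
As a 5×10 matrix over Z this has rank 4, with invariant factors (1,1,1,1).

Boundary ∂_2: C_2 → C_1 maps a triangle to the signed sum of its edges. For instance
  ∂AEF = EF − AF + AE,
  ∂BEF = EF − BF + BE.
This gives a 10×5 integer matrix of rank 5; reducing to Smith normal form yields diagonal entries (1,1,1,1,1).

Computing H_k = (kernel of ∂_k) / (image of ∂_{k+1}):

  H_0: rank C_0 − rank ∂_1 = 5 − 4 = 1, and the invariant factors of ∂_1 are all 1, so H_0 = Z.
  H_1: rank ker ∂_1 − rank ∂_2 = (10 − 4) − 5 = 1, and the invariant factors of ∂_2 are all 1, so H_1 = Z.
  H_2: rank ker ∂_2 − rank ∂_3 = (5 − 5) − 0 = 0, and there is no ∂_3, so H_2 = 0.

H_0 = Z,  H_1 = Z,  H_2 = 0.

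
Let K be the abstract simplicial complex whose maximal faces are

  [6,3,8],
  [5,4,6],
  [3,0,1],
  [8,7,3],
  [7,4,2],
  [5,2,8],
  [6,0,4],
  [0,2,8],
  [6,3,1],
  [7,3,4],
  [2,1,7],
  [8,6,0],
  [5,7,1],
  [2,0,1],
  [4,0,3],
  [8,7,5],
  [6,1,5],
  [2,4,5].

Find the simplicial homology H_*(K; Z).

Order the vertices as 0 < 1 < 2 < 3 < 4 < 5 < 6 < 7 < 8. Listing each simplex with vertices in this order, K has dimension 2 with simplices:

  0-simplices (9): [0], [1], [2], [3], [4], [5], [6], [7], [8]
  1-simplices (27): (27 of them)
  2-simplices (18): [0,1,2], [0,1,3], [0,2,8], [0,3,4], [0,4,6], [0,6,8], [1,2,7], [1,3,6], [1,5,6], [1,5,7], [2,4,5], [2,4,7], [2,5,8], [3,4,7], [3,6,8], [3,7,8], [4,5,6], [5,7,8]

giving chain groups C_0 ≅ Z^9, C_1 ≅ Z^27, C_2 ≅ Z^18.

∂_1: C_1 → C_0 is given by ∂[p,q] = [q] − [p].
As a 9×27 matrix over Z this has rank 8, with invariant factors (1,1,1,1,1,1,1,1).

The boundary map ∂_2: C_2 → C_1 acts by ∂[p,q,r] = [q,r] − [p,r] + [p,q]. For instance
  ∂[1,3,6] = [3,6] − [1,6] + [1,3],
  ∂[0,4,6] = [4,6] − [0,6] + [0,4].
This gives a 27×18 integer matrix of rank 18; reducing to Smith normal form yields diagonal entries (1,1,1,1,1,1,1,1,1,1,1,1,1,1,1,1,1,2).

Now H_k = ker ∂_k / im ∂_{k+1}, so:

  H_0: rank C_0 − rank ∂_1 = 9 − 8 = 1, and the invariant factors of ∂_1 are all 1, so H_0 = Z.
  H_1: rank ker ∂_1 − rank ∂_2 = (27 − 8) − 18 = 1, and ∂_2 has invariant factor 2 > 1, so H_1 = Z ⊕ Z_2.
  H_2: rank ker ∂_2 − rank ∂_3 = (18 − 18) − 0 = 0, and there is no ∂_3, so H_2 = 0.

H_0 ≅ Z,  H_1 ≅ Z ⊕ Z_2,  H_2 = 0.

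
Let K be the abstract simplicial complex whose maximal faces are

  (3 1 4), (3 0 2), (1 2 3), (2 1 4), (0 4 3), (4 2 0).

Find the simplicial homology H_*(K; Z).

H_0 = Z,  H_1 = 0,  H_2 = Z.

Fix the vertex order 0 < 1 < 2 < 3 < 4 and write every simplex with vertices in increasing order. Then dim K = 2 and the simplices of K are:

  0-simplices (5): [0], [1], [2], [3], [4]
  1-simplices (9): [0,2], [0,3], [0,4], [1,2], [1,3], [1,4], [2,3], [2,4], [3,4]
  2-simplices (6): [0,2,3], [0,2,4], [0,3,4], [1,2,3], [1,2,4], [1,3,4]

Hence C_0 ≅ Z^5, C_1 ≅ Z^9, C_2 ≅ Z^6.

Boundary ∂_1: C_1 → C_0 maps an edge to its endpoints' difference, ∂[p,q] = q − p. For instance
  ∂[1,2] = [2] − [1].
The resulting 5×9 matrix has rank 4, and its Smith normal form has invariant factors (1,1,1,1).

The boundary map ∂_2: C_2 → C_1 maps a triangle to the signed sum of its edges. For instance
  ∂[1,2,3] = [2,3] − [1,3] + [1,2],
  ∂[1,2,4] = [2,4] − [1,4] + [1,2].
This gives a 9×6 integer matrix of rank 5; reducing to Smith normal form yields diagonal entries (1,1,1,1,1).

Reading off H_k = ker ∂_k / im ∂_{k+1}:

  H_0: rank C_0 − rank ∂_1 = 5 − 4 = 1, and the invariant factors of ∂_1 are all 1, so H_0 = Z.
  H_1: rank ker ∂_1 − rank ∂_2 = (9 − 4) − 5 = 0, and the invariant factors of ∂_2 are all 1, so H_1 = 0.
  H_2: rank ker ∂_2 − rank ∂_3 = (6 − 5) − 0 = 1, and there is no ∂_3, so H_2 = Z.

(K is a triangulation of the 2-sphere S^2.)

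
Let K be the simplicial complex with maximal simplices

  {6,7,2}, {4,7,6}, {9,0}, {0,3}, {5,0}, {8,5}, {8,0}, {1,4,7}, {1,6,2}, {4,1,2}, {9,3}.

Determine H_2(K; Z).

K has 10 vertices, 16 edges, 5 triangles.
rank ∂_2 = 5, rank ∂_3 = 0 ⇒ b_2 = 5 − 5 − 0 = 0. So H_2 = 0.

H_2 = 0.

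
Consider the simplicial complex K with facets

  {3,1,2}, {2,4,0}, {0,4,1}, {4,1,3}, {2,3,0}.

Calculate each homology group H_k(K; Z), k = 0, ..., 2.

H_0 ≅ Z,  H_1 ≅ Z,  H_2 = 0.

Take the total order 0 < 1 < 2 < 3 < 4 on the vertex set. Then K (dimension 2) consists of the simplices:

  0-simplices (5): [0], [1], [2], [3], [4]
  1-simplices (10): [0,1], [0,2], [0,3], [0,4], [1,2], [1,3], [1,4], [2,3], [2,4], [3,4]
  2-simplices (5): [0,1,4], [0,2,3], [0,2,4], [1,2,3], [1,3,4]

Hence C_0 ≅ Z^5, C_1 ≅ Z^10, C_2 ≅ Z^5.

Boundary ∂_1: C_1 → C_0 maps an edge to its endpoints' difference, ∂[p,q] = q − p. For instance
  ∂[0,4] = [4] − [0].
The resulting 5×10 matrix has rank 4, and its Smith normal form has invariant factors (1,1,1,1).

The boundary map ∂_2: C_2 → C_1 sends each 2-simplex [p,q,r] to [q,r] − [p,r] + [p,q]. For instance
  ∂[0,2,4] = [2,4] − [0,4] + [0,2],
  ∂[1,2,3] = [2,3] − [1,3] + [1,2].
The resulting 10×5 matrix has rank 5, and its Smith normal form has invariant factors (1,1,1,1,1).

Now H_k = ker ∂_k / im ∂_{k+1}, so:

  H_0: rank C_0 − rank ∂_1 = 5 − 4 = 1, and the invariant factors of ∂_1 are all 1, so H_0 ≅ Z.
  H_1: rank ker ∂_1 − rank ∂_2 = (10 − 4) − 5 = 1, and the invariant factors of ∂_2 are all 1, so H_1 ≅ Z.
  H_2: rank ker ∂_2 − rank ∂_3 = (5 − 5) − 0 = 0, and there is no ∂_3, so H_2 ≅ 0.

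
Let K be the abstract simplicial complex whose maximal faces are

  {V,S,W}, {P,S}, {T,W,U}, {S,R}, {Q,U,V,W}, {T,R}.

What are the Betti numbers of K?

b_0 = 1, b_1 = 1, b_2 = 0, b_3 = 0.

We work with the vertex ordering P < Q < R < S < T < U < V < W. The simplices of K, each written with vertices in increasing order, are:

  0-simplices (8): P, Q, R, S, T, U, V, W
  1-simplices (13): PS, QU, QV, QW, RS, RT, SV, SW, TU, TW, UV, UW, VW
  2-simplices (6): QUV, QUW, QVW, SVW, TUW, UVW
  3-simplices (1): QUVW

Hence C_0 ≅ Z^8, C_1 ≅ Z^13, C_2 ≅ Z^6, C_3 ≅ Z^1.

Boundary ∂_1: C_1 → C_0 maps an edge to its endpoints' difference, ∂[p,q] = q − p.
As a 8×13 matrix over Z this has rank 7, with invariant factors (1,1,1,1,1,1,1).

The boundary map ∂_2: C_2 → C_1 maps a triangle to the signed sum of its edges. For instance
  ∂UVW = VW − UW + UV,
  ∂QVW = VW − QW + QV.
As a 13×6 matrix over Z this has rank 5, with invariant factors (1,1,1,1,1).

∂_3: C_3 → C_2 sends each 3-simplex σ to the alternating sum Σ_i (−1)^i (σ with its i-th vertex removed). For instance
  ∂QUVW = UVW − QVW + QUW − QUV.
The resulting 6×1 matrix has rank 1, and its Smith normal form has invariant factors (1).

Reading off H_k = ker ∂_k / im ∂_{k+1}:

  H_0: rank C_0 − rank ∂_1 = 8 − 7 = 1, and the invariant factors of ∂_1 are all 1, so H_0 = Z.
  H_1: rank ker ∂_1 − rank ∂_2 = (13 − 7) − 5 = 1, and the invariant factors of ∂_2 are all 1, so H_1 = Z.
  H_2: rank ker ∂_2 − rank ∂_3 = (6 − 5) − 1 = 0, and the invariant factors of ∂_3 are all 1, so H_2 = 0.
  H_3: rank ker ∂_3 − rank ∂_4 = (1 − 1) − 0 = 0, and there is no ∂_4, so H_3 = 0.

As a check, the Euler characteristic is 8 − 13 + 6 − 1 = 0, which agrees with 1 − 1 + 0 − 0 = 0.

Hence the Betti numbers are b_0 = 1, b_1 = 1, b_2 = 0, b_3 = 0.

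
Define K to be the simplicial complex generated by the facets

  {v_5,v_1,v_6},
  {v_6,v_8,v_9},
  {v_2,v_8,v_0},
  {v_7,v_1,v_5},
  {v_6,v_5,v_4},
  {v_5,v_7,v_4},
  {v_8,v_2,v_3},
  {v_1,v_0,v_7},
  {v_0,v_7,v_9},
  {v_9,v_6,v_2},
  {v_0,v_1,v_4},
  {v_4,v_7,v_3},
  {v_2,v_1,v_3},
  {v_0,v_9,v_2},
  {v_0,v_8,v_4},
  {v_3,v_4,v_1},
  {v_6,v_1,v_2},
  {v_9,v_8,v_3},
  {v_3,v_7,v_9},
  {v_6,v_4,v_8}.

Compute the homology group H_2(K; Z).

Fix the vertex order v_0 < v_1 < v_2 < v_3 < v_4 < v_5 < v_6 < v_7 < v_8 < v_9 and write every simplex with vertices in increasing order. Then dim K = 2 and the simplices of K are:

  0-simplices (10): [v_0], [v_1], [v_2], [v_3], [v_4], [v_5], [v_6], [v_7], [v_8], [v_9]
  1-simplices (30): (30 of them)
  2-simplices (20): (20 of them)

so the chain groups are C_0 ≅ Z^10, C_1 ≅ Z^30, C_2 ≅ Z^20.

∂_1: C_1 → C_0 maps an edge to its endpoints' difference, ∂[p,q] = q − p.
The 10×30 boundary matrix has rank 9 and Smith normal form diag(1,1,1,1,1,1,1,1,1).

The boundary map ∂_2: C_2 → C_1 acts by ∂[p,q,r] = [q,r] − [p,r] + [p,q]. For instance
  ∂[v_3,v_7,v_9] = [v_7,v_9] − [v_3,v_9] + [v_3,v_7],
  ∂[v_2,v_6,v_9] = [v_6,v_9] − [v_2,v_9] + [v_2,v_6].
The 30×20 boundary matrix has rank 20 and Smith normal form diag(1,1,1,1,1,1,1,1,1,1,1,1,1,1,1,1,1,1,1,2).

Reading off H_k = ker ∂_k / im ∂_{k+1}:

  H_2: rank ker ∂_2 − rank ∂_3 = (20 − 20) − 0 = 0, and there is no ∂_3, so H_2 ≅ 0.

H_2 = 0.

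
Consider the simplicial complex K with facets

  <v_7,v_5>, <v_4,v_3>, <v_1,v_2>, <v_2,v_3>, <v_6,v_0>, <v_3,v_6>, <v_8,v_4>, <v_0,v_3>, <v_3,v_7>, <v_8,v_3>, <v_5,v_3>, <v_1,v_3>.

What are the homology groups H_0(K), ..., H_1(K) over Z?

H_0 = Z,  H_1 = Z^4.

Order the vertices as v_0 < v_1 < v_2 < v_3 < v_4 < v_5 < v_6 < v_7 < v_8. Listing each simplex with vertices in this order, K has dimension 1 with simplices:

  0-simplices (9): [v_0], [v_1], [v_2], [v_3], [v_4], [v_5], [v_6], [v_7], [v_8]
  1-simplices (12): [v_0,v_3], [v_0,v_6], [v_1,v_2], [v_1,v_3], [v_2,v_3], [v_3,v_4], [v_3,v_5], [v_3,v_6], [v_3,v_7], [v_3,v_8], [v_4,v_8], [v_5,v_7]

Hence C_0 ≅ Z^9, C_1 ≅ Z^12.

Boundary ∂_1: C_1 → C_0 maps an edge to its endpoints' difference, ∂[p,q] = q − p. For instance
  ∂[v_5,v_7] = [v_7] − [v_5].
The 9×12 boundary matrix has rank 8 and Smith normal form diag(1,1,1,1,1,1,1,1).

From H_k ≅ ker(∂_k) / im(∂_{k+1}) we obtain:

  H_0: rank C_0 − rank ∂_1 = 9 − 8 = 1, and the invariant factors of ∂_1 are all 1, so H_0 = Z.
  H_1: rank ker ∂_1 − rank ∂_2 = (12 − 8) − 0 = 4, and there is no ∂_2, so H_1 = Z^4.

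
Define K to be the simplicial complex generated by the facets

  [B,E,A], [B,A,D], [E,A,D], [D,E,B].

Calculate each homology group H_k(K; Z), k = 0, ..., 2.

Order the vertices as A < B < D < E. Listing each simplex with vertices in this order, K has dimension 2 with simplices:

  0-simplices (4): A, B, D, E
  1-simplices (6): AB, AD, AE, BD, BE, DE
  2-simplices (4): ABD, ABE, ADE, BDE

so the chain groups are C_0 ≅ Z^4, C_1 ≅ Z^6, C_2 ≅ Z^4.

Boundary ∂_1: C_1 → C_0 sends each edge [p,q] (with p < q) to q − p.
The 4×6 boundary matrix has rank 3 and Smith normal form diag(1,1,1).

∂_2: C_2 → C_1 maps a triangle to the signed sum of its edges. For instance
  ∂ADE = DE − AE + AD,
  ∂ABE = BE − AE + AB.
The 6×4 boundary matrix has rank 3 and Smith normal form diag(1,1,1).

Reading off H_k = ker ∂_k / im ∂_{k+1}:

  H_0: rank C_0 − rank ∂_1 = 4 − 3 = 1, and the invariant factors of ∂_1 are all 1, so H_0 ≅ Z.
  H_1: rank ker ∂_1 − rank ∂_2 = (6 − 3) − 3 = 0, and the invariant factors of ∂_2 are all 1, so H_1 ≅ 0.
  H_2: rank ker ∂_2 − rank ∂_3 = (4 − 3) − 0 = 1, and there is no ∂_3, so H_2 ≅ Z.

As a check, the Euler characteristic is 4 − 6 + 4 = 2, which agrees with 1 − 0 + 1 = 2.
(K is a triangulation of the 2-sphere S^2.)

H_0 = Z,  H_1 = 0,  H_2 = Z.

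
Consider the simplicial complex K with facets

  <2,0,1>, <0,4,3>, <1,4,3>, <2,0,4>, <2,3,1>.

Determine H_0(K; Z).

Take the total order 0 < 1 < 2 < 3 < 4 on the vertex set. Then K (dimension 2) consists of the simplices:

  0-simplices (5): [0], [1], [2], [3], [4]
  1-simplices (10): [0,1], [0,2], [0,3], [0,4], [1,2], [1,3], [1,4], [2,3], [2,4], [3,4]
  2-simplices (5): [0,1,2], [0,2,4], [0,3,4], [1,2,3], [1,3,4]

giving chain groups C_0 ≅ Z^5, C_1 ≅ Z^10, C_2 ≅ Z^5.

The boundary map ∂_1: C_1 → C_0 maps an edge to its endpoints' difference, ∂[p,q] = q − p. For instance
  ∂[0,4] = [4] − [0].
The resulting 5×10 matrix has rank 4, and its Smith normal form has invariant factors (1,1,1,1).

Boundary ∂_2: C_2 → C_1 maps a triangle to the signed sum of its edges. For instance
  ∂[0,3,4] = [3,4] − [0,4] + [0,3],
  ∂[0,1,2] = [1,2] − [0,2] + [0,1].
As a 10×5 matrix over Z this has rank 5, with invariant factors (1,1,1,1,1).

From H_k ≅ ker(∂_k) / im(∂_{k+1}) we obtain:

  H_0: rank C_0 − rank ∂_1 = 5 − 4 = 1, and the invariant factors of ∂_1 are all 1, so H_0 = Z.

(K is a triangulation of the Möbius band.)

H_0 ≅ Z.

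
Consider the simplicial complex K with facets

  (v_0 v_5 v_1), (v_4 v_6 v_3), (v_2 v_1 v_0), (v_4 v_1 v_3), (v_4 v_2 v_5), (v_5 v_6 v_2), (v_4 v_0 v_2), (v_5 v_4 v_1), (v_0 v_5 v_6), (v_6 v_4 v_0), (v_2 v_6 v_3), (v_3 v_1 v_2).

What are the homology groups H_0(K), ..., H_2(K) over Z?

We work with the vertex ordering v_0 < v_1 < v_2 < v_3 < v_4 < v_5 < v_6. The simplices of K, each written with vertices in increasing order, are:

  0-simplices (7): [v_0], [v_1], [v_2], [v_3], [v_4], [v_5], [v_6]
  1-simplices (18): (18 of them)
  2-simplices (12): (12 of them)

Hence C_0 ≅ Z^7, C_1 ≅ Z^18, C_2 ≅ Z^12.

The boundary map ∂_1: C_1 → C_0 maps an edge to its endpoints' difference, ∂[p,q] = q − p. For instance
  ∂[v_4,v_5] = [v_5] − [v_4].
The resulting 7×18 matrix has rank 6, and its Smith normal form has invariant factors (1,1,1,1,1,1).

The boundary map ∂_2: C_2 → C_1 maps a triangle to the signed sum of its edges. For instance
  ∂[v_0,v_4,v_6] = [v_4,v_6] − [v_0,v_6] + [v_0,v_4],
  ∂[v_0,v_5,v_6] = [v_5,v_6] − [v_0,v_6] + [v_0,v_5].
As a 18×12 matrix over Z this has rank 12, with invariant factors (1,1,1,1,1,1,1,1,1,1,1,2).

Reading off H_k = ker ∂_k / im ∂_{k+1}:

  H_0: rank C_0 − rank ∂_1 = 7 − 6 = 1, and the invariant factors of ∂_1 are all 1, so H_0 = Z.
  H_1: rank ker ∂_1 − rank ∂_2 = (18 − 6) − 12 = 0, and ∂_2 has invariant factor 2 > 1, so H_1 = Z/2.
  H_2: rank ker ∂_2 − rank ∂_3 = (12 − 12) − 0 = 0, and there is no ∂_3, so H_2 = 0.

As a check, the Euler characteristic is 7 − 18 + 12 = 1, which agrees with 1 − 0 + 0 = 1.

H_0 = Z,  H_1 = Z/2,  H_2 = 0.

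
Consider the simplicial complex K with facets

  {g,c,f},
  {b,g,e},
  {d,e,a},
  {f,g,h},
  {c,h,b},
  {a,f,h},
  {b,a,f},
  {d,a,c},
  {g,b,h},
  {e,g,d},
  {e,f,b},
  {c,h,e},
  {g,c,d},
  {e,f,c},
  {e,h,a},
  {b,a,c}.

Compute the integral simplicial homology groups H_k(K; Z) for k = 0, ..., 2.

Fix the vertex order a < b < c < d < e < f < g < h and write every simplex with vertices in increasing order. Then dim K = 2 and the simplices of K are:

  0-simplices (8): a, b, c, d, e, f, g, h
  1-simplices (24): ab, ac, ad, ae, af, ah, bc, be, bf, bg, bh, cd, ce, cf, cg, ch, de, dg, ef, eg, eh, fg, fh, gh
  2-simplices (16): abc, abf, acd, ade, aeh, afh, bch, bef, beg, bgh, cdg, cef, ceh, cfg, deg, fgh

so the chain groups are C_0 ≅ Z^8, C_1 ≅ Z^24, C_2 ≅ Z^16.

Boundary ∂_1: C_1 → C_0 is given by ∂[p,q] = [q] − [p].
The 8×24 boundary matrix has rank 7 and Smith normal form diag(1,1,1,1,1,1,1).

∂_2: C_2 → C_1 acts by ∂[p,q,r] = [q,r] − [p,r] + [p,q]. For instance
  ∂bef = ef − bf + be,
  ∂cdg = dg − cg + cd.
The 24×16 boundary matrix has rank 15 and Smith normal form diag(1,1,1,1,1,1,1,1,1,1,1,1,1,1,1).

From H_k ≅ ker(∂_k) / im(∂_{k+1}) we obtain:

  H_0: rank C_0 − rank ∂_1 = 8 − 7 = 1, and the invariant factors of ∂_1 are all 1, so H_0 ≅ Z.
  H_1: rank ker ∂_1 − rank ∂_2 = (24 − 7) − 15 = 2, and the invariant factors of ∂_2 are all 1, so H_1 ≅ Z^2.
  H_2: rank ker ∂_2 − rank ∂_3 = (16 − 15) − 0 = 1, and there is no ∂_3, so H_2 ≅ Z.

H_0 = Z,  H_1 = Z^2,  H_2 = Z.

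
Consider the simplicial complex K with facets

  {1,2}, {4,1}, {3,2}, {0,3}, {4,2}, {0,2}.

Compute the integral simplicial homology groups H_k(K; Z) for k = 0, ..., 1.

H_0 ≅ Z,  H_1 ≅ Z^2.

Take the total order 0 < 1 < 2 < 3 < 4 on the vertex set. Then K (dimension 1) consists of the simplices:

  0-simplices (5): [0], [1], [2], [3], [4]
  1-simplices (6): [0,2], [0,3], [1,2], [1,4], [2,3], [2,4]

giving chain groups C_0 ≅ Z^5, C_1 ≅ Z^6.

The boundary map ∂_1: C_1 → C_0 maps an edge to its endpoints' difference, ∂[p,q] = q − p. For instance
  ∂[1,4] = [4] − [1].
This gives a 5×6 integer matrix of rank 4; reducing to Smith normal form yields diagonal entries (1,1,1,1).

Reading off H_k = ker ∂_k / im ∂_{k+1}:

  H_0: rank C_0 − rank ∂_1 = 5 − 4 = 1, and the invariant factors of ∂_1 are all 1, so H_0 = Z.
  H_1: rank ker ∂_1 − rank ∂_2 = (6 − 4) − 0 = 2, and there is no ∂_2, so H_1 = Z^2.

(K is a triangulation of a wedge of 2 circles.)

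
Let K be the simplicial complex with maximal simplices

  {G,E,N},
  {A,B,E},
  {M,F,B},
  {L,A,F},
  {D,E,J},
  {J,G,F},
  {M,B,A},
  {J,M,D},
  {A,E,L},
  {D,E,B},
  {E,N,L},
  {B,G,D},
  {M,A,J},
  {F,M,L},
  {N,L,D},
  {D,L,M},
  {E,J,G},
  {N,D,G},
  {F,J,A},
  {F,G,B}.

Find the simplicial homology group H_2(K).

We work with the vertex ordering A < B < D < E < F < G < J < L < M < N. The simplices of K, each written with vertices in increasing order, are:

  0-simplices (10): A, B, D, E, F, G, J, L, M, N
  1-simplices (30): AB, AE, AF, AJ, AL, AM, BD, BE, BF, BG, BM, DE, DG, DJ, DL, DM, DN, EG, EJ, EL, EN, FG, FJ, FL, FM, GJ, GN, JM, LM, LN
  2-simplices (20): ABE, ABM, AEL, AFJ, AFL, AJM, BDE, BDG, BFG, BFM, DEJ, DGN, DJM, DLM, DLN, EGJ, EGN, ELN, FGJ, FLM

giving chain groups C_0 ≅ Z^10, C_1 ≅ Z^30, C_2 ≅ Z^20.

∂_1: C_1 → C_0 is given by ∂[p,q] = [q] − [p].
As a 10×30 matrix over Z this has rank 9, with invariant factors (1,1,1,1,1,1,1,1,1).

The boundary map ∂_2: C_2 → C_1 maps a triangle to the signed sum of its edges. For instance
  ∂AEL = EL − AL + AE,
  ∂BDE = DE − BE + BD.
As a 30×20 matrix over Z this has rank 20, with invariant factors (1,1,1,1,1,1,1,1,1,1,1,1,1,1,1,1,1,1,1,2).

Now H_k = ker ∂_k / im ∂_{k+1}, so:

  H_2: rank ker ∂_2 − rank ∂_3 = (20 − 20) − 0 = 0, and there is no ∂_3, so H_2 ≅ 0.

H_2 = 0.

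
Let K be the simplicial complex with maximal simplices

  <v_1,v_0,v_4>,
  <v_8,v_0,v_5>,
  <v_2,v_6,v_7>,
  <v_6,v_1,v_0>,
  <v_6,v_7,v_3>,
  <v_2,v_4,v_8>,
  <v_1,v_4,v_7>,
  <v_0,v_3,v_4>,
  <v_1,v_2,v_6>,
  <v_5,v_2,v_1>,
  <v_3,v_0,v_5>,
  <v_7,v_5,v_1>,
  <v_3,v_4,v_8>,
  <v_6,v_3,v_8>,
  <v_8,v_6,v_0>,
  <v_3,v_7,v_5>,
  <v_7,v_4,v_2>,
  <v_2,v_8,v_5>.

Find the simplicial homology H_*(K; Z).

Take the total order v_0 < v_1 < v_2 < v_3 < v_4 < v_5 < v_6 < v_7 < v_8 on the vertex set. Then K (dimension 2) consists of the simplices:

  0-simplices (9): [v_0], [v_1], [v_2], [v_3], [v_4], [v_5], [v_6], [v_7], [v_8]
  1-simplices (27): (27 of them)
  2-simplices (18): (18 of them)

giving chain groups C_0 ≅ Z^9, C_1 ≅ Z^27, C_2 ≅ Z^18.

∂_1: C_1 → C_0 is given by ∂[p,q] = [q] − [p]. For instance
  ∂[v_2,v_6] = [v_6] − [v_2].
The 9×27 boundary matrix has rank 8 and Smith normal form diag(1,1,1,1,1,1,1,1).

The boundary map ∂_2: C_2 → C_1 sends each 2-simplex [p,q,r] to [q,r] − [p,r] + [p,q]. For instance
  ∂[v_2,v_4,v_7] = [v_4,v_7] − [v_2,v_7] + [v_2,v_4],
  ∂[v_3,v_4,v_8] = [v_4,v_8] − [v_3,v_8] + [v_3,v_4].
The resulting 27×18 matrix has rank 18, and its Smith normal form has invariant factors (1,1,1,1,1,1,1,1,1,1,1,1,1,1,1,1,1,2).

Now H_k = ker ∂_k / im ∂_{k+1}, so:

  H_0: rank C_0 − rank ∂_1 = 9 − 8 = 1, and the invariant factors of ∂_1 are all 1, so H_0 = Z.
  H_1: rank ker ∂_1 − rank ∂_2 = (27 − 8) − 18 = 1, and ∂_2 has invariant factor 2 > 1, so H_1 = Z ⊕ Z/2Z.
  H_2: rank ker ∂_2 − rank ∂_3 = (18 − 18) − 0 = 0, and there is no ∂_3, so H_2 = 0.

(K is a triangulation of the Klein bottle.)

H_0 = Z,  H_1 = Z ⊕ Z/2Z,  H_2 = 0.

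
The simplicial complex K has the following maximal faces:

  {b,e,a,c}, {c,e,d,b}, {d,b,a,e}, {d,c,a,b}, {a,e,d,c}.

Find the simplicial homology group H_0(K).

We work with the vertex ordering a < b < c < d < e. The simplices of K, each written with vertices in increasing order, are:

  0-simplices (5): a, b, c, d, e
  1-simplices (10): ab, ac, ad, ae, bc, bd, be, cd, ce, de
  2-simplices (10): abc, abd, abe, acd, ace, ade, bcd, bce, bde, cde
  3-simplices (5): abcd, abce, abde, acde, bcde

Hence C_0 ≅ Z^5, C_1 ≅ Z^10, C_2 ≅ Z^10, C_3 ≅ Z^5.

∂_1: C_1 → C_0 maps an edge to its endpoints' difference, ∂[p,q] = q − p. For instance
  ∂ad = d − a.
This gives a 5×10 integer matrix of rank 4; reducing to Smith normal form yields diagonal entries (1,1,1,1).

Boundary ∂_2: C_2 → C_1 maps a triangle to the signed sum of its edges. For instance
  ∂ace = ce − ae + ac,
  ∂abe = be − ae + ab.
This gives a 10×10 integer matrix of rank 6; reducing to Smith normal form yields diagonal entries (1,1,1,1,1,1).

Boundary ∂_3: C_3 → C_2 sends each 3-simplex σ to the alternating sum Σ_i (−1)^i (σ with its i-th vertex removed). For instance
  ∂bcde = cde − bde + bce − bcd,
  ∂acde = cde − ade + ace − acd.
The resulting 10×5 matrix has rank 4, and its Smith normal form has invariant factors (1,1,1,1).

Now H_k = ker ∂_k / im ∂_{k+1}, so:

  H_0: rank C_0 − rank ∂_1 = 5 − 4 = 1, and the invariant factors of ∂_1 are all 1, so H_0 = Z.

H_0 ≅ Z.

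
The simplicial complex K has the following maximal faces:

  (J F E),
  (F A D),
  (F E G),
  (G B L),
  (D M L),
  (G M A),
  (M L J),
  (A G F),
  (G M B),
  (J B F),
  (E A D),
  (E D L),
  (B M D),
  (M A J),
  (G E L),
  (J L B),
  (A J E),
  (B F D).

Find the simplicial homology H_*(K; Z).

Fix the vertex order A < B < D < E < F < G < J < L < M and write every simplex with vertices in increasing order. Then dim K = 2 and the simplices of K are:

  0-simplices (9): A, B, D, E, F, G, J, L, M
  1-simplices (27): AD, AE, AF, AG, AJ, AM, BD, BF, BG, BJ, BL, BM, DE, DF, DL, DM, EF, EG, EJ, EL, FG, FJ, GL, GM, JL, JM, LM
  2-simplices (18): ADE, ADF, AEJ, AFG, AGM, AJM, BDF, BDM, BFJ, BGL, BGM, BJL, DEL, DLM, EFG, EFJ, EGL, JLM

giving chain groups C_0 ≅ Z^9, C_1 ≅ Z^27, C_2 ≅ Z^18.

∂_1: C_1 → C_0 maps an edge to its endpoints' difference, ∂[p,q] = q − p.
As a 9×27 matrix over Z this has rank 8, with invariant factors (1,1,1,1,1,1,1,1).

∂_2: C_2 → C_1 sends each 2-simplex [p,q,r] to [q,r] − [p,r] + [p,q]. For instance
  ∂BDF = DF − BF + BD,
  ∂AEJ = EJ − AJ + AE.
As a 27×18 matrix over Z this has rank 18, with invariant factors (1,1,1,1,1,1,1,1,1,1,1,1,1,1,1,1,1,2).

Computing H_k = (kernel of ∂_k) / (image of ∂_{k+1}):

  H_0: rank C_0 − rank ∂_1 = 9 − 8 = 1, and the invariant factors of ∂_1 are all 1, so H_0 ≅ Z.
  H_1: rank ker ∂_1 − rank ∂_2 = (27 − 8) − 18 = 1, and ∂_2 has invariant factor 2 > 1, so H_1 ≅ Z ⊕ Z/2.
  H_2: rank ker ∂_2 − rank ∂_3 = (18 − 18) − 0 = 0, and there is no ∂_3, so H_2 ≅ 0.

As a check, the Euler characteristic is 9 − 27 + 18 = 0, which agrees with 1 − 1 + 0 = 0.
(K is a triangulation of the Klein bottle.)

H_0 = Z,  H_1 = Z ⊕ Z/2,  H_2 = 0.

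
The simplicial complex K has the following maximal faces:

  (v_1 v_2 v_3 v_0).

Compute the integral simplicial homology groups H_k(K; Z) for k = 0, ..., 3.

We work with the vertex ordering v_0 < v_1 < v_2 < v_3. The simplices of K, each written with vertices in increasing order, are:

  0-simplices (4): [v_0], [v_1], [v_2], [v_3]
  1-simplices (6): [v_0,v_1], [v_0,v_2], [v_0,v_3], [v_1,v_2], [v_1,v_3], [v_2,v_3]
  2-simplices (4): [v_0,v_1,v_2], [v_0,v_1,v_3], [v_0,v_2,v_3], [v_1,v_2,v_3]
  3-simplices (1): [v_0,v_1,v_2,v_3]

giving chain groups C_0 ≅ Z^4, C_1 ≅ Z^6, C_2 ≅ Z^4, C_3 ≅ Z^1.

Boundary ∂_1: C_1 → C_0 is given by ∂[p,q] = [q] − [p]. For instance
  ∂[v_2,v_3] = [v_3] − [v_2].
As a 4×6 matrix over Z this has rank 3, with invariant factors (1,1,1).

∂_2: C_2 → C_1 maps a triangle to the signed sum of its edges. For instance
  ∂[v_0,v_1,v_3] = [v_1,v_3] − [v_0,v_3] + [v_0,v_1],
  ∂[v_0,v_1,v_2] = [v_1,v_2] − [v_0,v_2] + [v_0,v_1].
As a 6×4 matrix over Z this has rank 3, with invariant factors (1,1,1).

∂_3: C_3 → C_2 sends each 3-simplex σ to the alternating sum Σ_i (−1)^i (σ with its i-th vertex removed). For instance
  ∂[v_0,v_1,v_2,v_3] = [v_1,v_2,v_3] − [v_0,v_2,v_3] + [v_0,v_1,v_3] − [v_0,v_1,v_2].
As a 4×1 matrix over Z this has rank 1, with invariant factors (1).

Reading off H_k = ker ∂_k / im ∂_{k+1}:

  H_0: rank C_0 − rank ∂_1 = 4 − 3 = 1, and the invariant factors of ∂_1 are all 1, so H_0 = Z.
  H_1: rank ker ∂_1 − rank ∂_2 = (6 − 3) − 3 = 0, and the invariant factors of ∂_2 are all 1, so H_1 = 0.
  H_2: rank ker ∂_2 − rank ∂_3 = (4 − 3) − 1 = 0, and the invariant factors of ∂_3 are all 1, so H_2 = 0.
  H_3: rank ker ∂_3 − rank ∂_4 = (1 − 1) − 0 = 0, and there is no ∂_4, so H_3 = 0.

H_0 = Z,  H_1 = 0,  H_2 = 0,  H_3 = 0.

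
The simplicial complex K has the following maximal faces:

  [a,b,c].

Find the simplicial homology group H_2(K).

We work with the vertex ordering a < b < c. The simplices of K, each written with vertices in increasing order, are:

  0-simplices (3): a, b, c
  1-simplices (3): ab, ac, bc
  2-simplices (1): abc

Hence C_0 ≅ Z^3, C_1 ≅ Z^3, C_2 ≅ Z^1.

The boundary map ∂_1: C_1 → C_0 maps an edge to its endpoints' difference, ∂[p,q] = q − p.
The resulting 3×3 matrix has rank 2, and its Smith normal form has invariant factors (1,1).

The boundary map ∂_2: C_2 → C_1 maps a triangle to the signed sum of its edges. For instance
  ∂abc = bc − ac + ab.
This gives a 3×1 integer matrix of rank 1; reducing to Smith normal form yields diagonal entries (1).

Now H_k = ker ∂_k / im ∂_{k+1}, so:

  H_2: rank ker ∂_2 − rank ∂_3 = (1 − 1) − 0 = 0, and there is no ∂_3, so H_2 ≅ 0.

H_2 = 0.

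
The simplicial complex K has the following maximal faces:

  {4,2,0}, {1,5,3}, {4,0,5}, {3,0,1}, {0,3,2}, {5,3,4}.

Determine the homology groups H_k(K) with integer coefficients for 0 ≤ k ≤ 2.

Fix the vertex order 0 < 1 < 2 < 3 < 4 < 5 and write every simplex with vertices in increasing order. Then dim K = 2 and the simplices of K are:

  0-simplices (6): [0], [1], [2], [3], [4], [5]
  1-simplices (12): [0,1], [0,2], [0,3], [0,4], [0,5], [1,3], [1,5], [2,3], [2,4], [3,4], [3,5], [4,5]
  2-simplices (6): [0,1,3], [0,2,3], [0,2,4], [0,4,5], [1,3,5], [3,4,5]

giving chain groups C_0 ≅ Z^6, C_1 ≅ Z^12, C_2 ≅ Z^6.

The boundary map ∂_1: C_1 → C_0 sends each edge [p,q] (with p < q) to q − p. For instance
  ∂[2,3] = [3] − [2].
As a 6×12 matrix over Z this has rank 5, with invariant factors (1,1,1,1,1).

The boundary map ∂_2: C_2 → C_1 maps a triangle to the signed sum of its edges. For instance
  ∂[0,4,5] = [4,5] − [0,5] + [0,4],
  ∂[0,2,3] = [2,3] − [0,3] + [0,2].
As a 12×6 matrix over Z this has rank 6, with invariant factors (1,1,1,1,1,1).

Reading off H_k = ker ∂_k / im ∂_{k+1}:

  H_0: rank C_0 − rank ∂_1 = 6 − 5 = 1, and the invariant factors of ∂_1 are all 1, so H_0 ≅ Z.
  H_1: rank ker ∂_1 − rank ∂_2 = (12 − 5) − 6 = 1, and the invariant factors of ∂_2 are all 1, so H_1 ≅ Z.
  H_2: rank ker ∂_2 − rank ∂_3 = (6 − 6) − 0 = 0, and there is no ∂_3, so H_2 ≅ 0.

(K is a triangulation of the cylinder S^1 x I.)

H_0 = Z,  H_1 = Z,  H_2 = 0.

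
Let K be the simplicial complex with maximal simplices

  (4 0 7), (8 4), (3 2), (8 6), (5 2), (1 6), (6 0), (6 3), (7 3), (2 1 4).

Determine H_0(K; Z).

H_0 = Z.

Fix the vertex order 0 < 1 < 2 < 3 < 4 < 5 < 6 < 7 < 8 and write every simplex with vertices in increasing order. Then dim K = 2 and the simplices of K are:

  0-simplices (9): [0], [1], [2], [3], [4], [5], [6], [7], [8]
  1-simplices (14): [0,4], [0,6], [0,7], [1,2], [1,4], [1,6], [2,3], [2,4], [2,5], [3,6], [3,7], [4,7], [4,8], [6,8]
  2-simplices (2): [0,4,7], [1,2,4]

so the chain groups are C_0 ≅ Z^9, C_1 ≅ Z^14, C_2 ≅ Z^2.

∂_1: C_1 → C_0 maps an edge to its endpoints' difference, ∂[p,q] = q − p. For instance
  ∂[4,7] = [7] − [4].
The 9×14 boundary matrix has rank 8 and Smith normal form diag(1,1,1,1,1,1,1,1).

∂_2: C_2 → C_1 acts by ∂[p,q,r] = [q,r] − [p,r] + [p,q]. For instance
  ∂[0,4,7] = [4,7] − [0,7] + [0,4],
  ∂[1,2,4] = [2,4] − [1,4] + [1,2].
The resulting 14×2 matrix has rank 2, and its Smith normal form has invariant factors (1,1).

From H_k ≅ ker(∂_k) / im(∂_{k+1}) we obtain:

  H_0: rank C_0 − rank ∂_1 = 9 − 8 = 1, and the invariant factors of ∂_1 are all 1, so H_0 ≅ Z.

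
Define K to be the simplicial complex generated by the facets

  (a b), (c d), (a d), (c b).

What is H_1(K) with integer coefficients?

H_1 ≅ Z.

Take the total order a < b < c < d on the vertex set. Then K (dimension 1) consists of the simplices:

  0-simplices (4): a, b, c, d
  1-simplices (4): ab, ad, bc, cd

so the chain groups are C_0 ≅ Z^4, C_1 ≅ Z^4.

The boundary map ∂_1: C_1 → C_0 sends each edge [p,q] (with p < q) to q − p.
As a 4×4 matrix over Z this has rank 3, with invariant factors (1,1,1).

Computing H_k = (kernel of ∂_k) / (image of ∂_{k+1}):

  H_1: rank ker ∂_1 − rank ∂_2 = (4 − 3) − 0 = 1, and there is no ∂_2, so H_1 = Z.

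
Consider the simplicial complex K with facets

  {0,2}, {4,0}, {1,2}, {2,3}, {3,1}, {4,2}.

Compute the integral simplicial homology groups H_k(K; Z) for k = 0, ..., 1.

Take the total order 0 < 1 < 2 < 3 < 4 on the vertex set. Then K (dimension 1) consists of the simplices:

  0-simplices (5): [0], [1], [2], [3], [4]
  1-simplices (6): [0,2], [0,4], [1,2], [1,3], [2,3], [2,4]

Hence C_0 ≅ Z^5, C_1 ≅ Z^6.

∂_1: C_1 → C_0 is given by ∂[p,q] = [q] − [p]. For instance
  ∂[0,4] = [4] − [0].
The 5×6 boundary matrix has rank 4 and Smith normal form diag(1,1,1,1).

Computing H_k = (kernel of ∂_k) / (image of ∂_{k+1}):

  H_0: rank C_0 − rank ∂_1 = 5 − 4 = 1, and the invariant factors of ∂_1 are all 1, so H_0 = Z.
  H_1: rank ker ∂_1 − rank ∂_2 = (6 − 4) − 0 = 2, and there is no ∂_2, so H_1 = Z^2.

As a check, the Euler characteristic is 5 − 6 = -1, which agrees with 1 − 2 = -1.

H_0 ≅ Z,  H_1 ≅ Z^2.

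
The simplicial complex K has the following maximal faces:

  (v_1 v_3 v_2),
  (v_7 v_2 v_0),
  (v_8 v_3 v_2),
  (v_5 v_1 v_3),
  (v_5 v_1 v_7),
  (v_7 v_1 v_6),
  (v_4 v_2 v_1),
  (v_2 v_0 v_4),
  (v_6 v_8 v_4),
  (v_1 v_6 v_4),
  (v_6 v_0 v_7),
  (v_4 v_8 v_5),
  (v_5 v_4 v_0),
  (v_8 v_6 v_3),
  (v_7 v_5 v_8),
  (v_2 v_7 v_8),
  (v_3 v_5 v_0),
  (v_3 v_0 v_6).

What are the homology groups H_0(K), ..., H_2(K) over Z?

H_0 = Z,  H_1 = Z^2,  H_2 = Z.

K has 9 vertices, 27 edges, 18 triangles.
rank ∂_0 = 0, rank ∂_1 = 8 ⇒ b_0 = 9 − 0 − 8 = 1; all invariant factors of ∂_1 are 1 so no torsion. So H_0 = Z.
rank ∂_1 = 8, rank ∂_2 = 17 ⇒ b_1 = 27 − 8 − 17 = 2; all invariant factors of ∂_2 are 1 so no torsion. So H_1 = Z^2.
rank ∂_2 = 17, rank ∂_3 = 0 ⇒ b_2 = 18 − 17 − 0 = 1. So H_2 = Z.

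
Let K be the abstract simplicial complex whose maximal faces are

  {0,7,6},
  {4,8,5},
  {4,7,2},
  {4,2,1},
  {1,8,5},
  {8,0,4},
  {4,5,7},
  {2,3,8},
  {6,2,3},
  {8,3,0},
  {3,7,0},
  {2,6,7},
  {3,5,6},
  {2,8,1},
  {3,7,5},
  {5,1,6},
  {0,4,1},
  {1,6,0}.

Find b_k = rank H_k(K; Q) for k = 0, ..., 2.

b_0 = 1, b_1 = 1, b_2 = 0.

Take the total order 0 < 1 < 2 < 3 < 4 < 5 < 6 < 7 < 8 on the vertex set. Then K (dimension 2) consists of the simplices:

  0-simplices (9): [0], [1], [2], [3], [4], [5], [6], [7], [8]
  1-simplices (27): (27 of them)
  2-simplices (18): [0,1,4], [0,1,6], [0,3,7], [0,3,8], [0,4,8], [0,6,7], [1,2,4], [1,2,8], [1,5,6], [1,5,8], [2,3,6], [2,3,8], [2,4,7], [2,6,7], [3,5,6], [3,5,7], [4,5,7], [4,5,8]

so the chain groups are C_0 ≅ Z^9, C_1 ≅ Z^27, C_2 ≅ Z^18.

Boundary ∂_1: C_1 → C_0 is given by ∂[p,q] = [q] − [p]. For instance
  ∂[0,8] = [8] − [0].
This gives a 9×27 integer matrix of rank 8; reducing to Smith normal form yields diagonal entries (1,1,1,1,1,1,1,1).

Boundary ∂_2: C_2 → C_1 sends each 2-simplex [p,q,r] to [q,r] − [p,r] + [p,q]. For instance
  ∂[2,3,6] = [3,6] − [2,6] + [2,3],
  ∂[0,3,7] = [3,7] − [0,7] + [0,3].
The resulting 27×18 matrix has rank 18, and its Smith normal form has invariant factors (1,1,1,1,1,1,1,1,1,1,1,1,1,1,1,1,1,2).

Computing H_k = (kernel of ∂_k) / (image of ∂_{k+1}):

  H_0: rank C_0 − rank ∂_1 = 9 − 8 = 1, and the invariant factors of ∂_1 are all 1, so H_0 ≅ Z.
  H_1: rank ker ∂_1 − rank ∂_2 = (27 − 8) − 18 = 1, and ∂_2 has invariant factor 2 > 1, so H_1 ≅ Z ⊕ Z/2Z.
  H_2: rank ker ∂_2 − rank ∂_3 = (18 − 18) − 0 = 0, and there is no ∂_3, so H_2 ≅ 0.

As a check, the Euler characteristic is 9 − 27 + 18 = 0, which agrees with 1 − 1 + 0 = 0.

Hence the Betti numbers are b_0 = 1, b_1 = 1, b_2 = 0.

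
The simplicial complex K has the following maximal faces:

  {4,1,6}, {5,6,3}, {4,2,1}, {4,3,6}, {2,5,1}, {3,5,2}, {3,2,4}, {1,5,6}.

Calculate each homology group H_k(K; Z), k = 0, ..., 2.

H_0 = Z,  H_1 = 0,  H_2 = Z.

Fix the vertex order 1 < 2 < 3 < 4 < 5 < 6 and write every simplex with vertices in increasing order. Then dim K = 2 and the simplices of K are:

  0-simplices (6): [1], [2], [3], [4], [5], [6]
  1-simplices (12): [1,2], [1,4], [1,5], [1,6], [2,3], [2,4], [2,5], [3,4], [3,5], [3,6], [4,6], [5,6]
  2-simplices (8): [1,2,4], [1,2,5], [1,4,6], [1,5,6], [2,3,4], [2,3,5], [3,4,6], [3,5,6]

Hence C_0 ≅ Z^6, C_1 ≅ Z^12, C_2 ≅ Z^8.

Boundary ∂_1: C_1 → C_0 maps an edge to its endpoints' difference, ∂[p,q] = q − p.
This gives a 6×12 integer matrix of rank 5; reducing to Smith normal form yields diagonal entries (1,1,1,1,1).

The boundary map ∂_2: C_2 → C_1 acts by ∂[p,q,r] = [q,r] − [p,r] + [p,q]. For instance
  ∂[2,3,5] = [3,5] − [2,5] + [2,3],
  ∂[3,5,6] = [5,6] − [3,6] + [3,5].
This gives a 12×8 integer matrix of rank 7; reducing to Smith normal form yields diagonal entries (1,1,1,1,1,1,1).

Computing H_k = (kernel of ∂_k) / (image of ∂_{k+1}):

  H_0: rank C_0 − rank ∂_1 = 6 − 5 = 1, and the invariant factors of ∂_1 are all 1, so H_0 = Z.
  H_1: rank ker ∂_1 − rank ∂_2 = (12 − 5) − 7 = 0, and the invariant factors of ∂_2 are all 1, so H_1 = 0.
  H_2: rank ker ∂_2 − rank ∂_3 = (8 − 7) − 0 = 1, and there is no ∂_3, so H_2 = Z.

As a check, the Euler characteristic is 6 − 12 + 8 = 2, which agrees with 1 − 0 + 1 = 2.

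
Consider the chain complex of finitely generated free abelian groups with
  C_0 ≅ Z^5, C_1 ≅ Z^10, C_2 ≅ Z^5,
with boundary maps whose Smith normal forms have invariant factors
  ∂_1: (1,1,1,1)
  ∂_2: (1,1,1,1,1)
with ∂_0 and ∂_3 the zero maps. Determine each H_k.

H_0: b_0 = 5 − 0 − 4 = 1; torsion from ∂_1 factors > 1: none. So H_0 ≅ Z.
H_1: b_1 = 10 − 4 − 5 = 1; torsion from ∂_2 factors > 1: none. So H_1 ≅ Z.
H_2: b_2 = 5 − 5 − 0 = 0; torsion from ∂_3 factors > 1: none. So H_2 ≅ 0.

H_0 ≅ Z,  H_1 ≅ Z,  H_2 = 0.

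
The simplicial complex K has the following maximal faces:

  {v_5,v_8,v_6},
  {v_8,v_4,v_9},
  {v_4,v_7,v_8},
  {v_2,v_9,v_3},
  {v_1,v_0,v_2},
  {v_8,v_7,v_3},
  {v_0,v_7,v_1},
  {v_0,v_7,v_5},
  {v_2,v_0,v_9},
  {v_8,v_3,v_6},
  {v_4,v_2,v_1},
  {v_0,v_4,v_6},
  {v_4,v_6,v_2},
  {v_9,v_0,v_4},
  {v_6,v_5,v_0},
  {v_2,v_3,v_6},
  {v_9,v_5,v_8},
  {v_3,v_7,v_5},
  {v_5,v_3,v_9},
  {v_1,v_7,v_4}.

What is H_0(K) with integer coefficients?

H_0 ≅ Z.

Take the total order v_0 < v_1 < v_2 < v_3 < v_4 < v_5 < v_6 < v_7 < v_8 < v_9 on the vertex set. Then K (dimension 2) consists of the simplices:

  0-simplices (10): [v_0], [v_1], [v_2], [v_3], [v_4], [v_5], [v_6], [v_7], [v_8], [v_9]
  1-simplices (30): (30 of them)
  2-simplices (20): (20 of them)

so the chain groups are C_0 ≅ Z^10, C_1 ≅ Z^30, C_2 ≅ Z^20.

Boundary ∂_1: C_1 → C_0 sends each edge [p,q] (with p < q) to q − p.
The 10×30 boundary matrix has rank 9 and Smith normal form diag(1,1,1,1,1,1,1,1,1).

The boundary map ∂_2: C_2 → C_1 sends each 2-simplex [p,q,r] to [q,r] − [p,r] + [p,q]. For instance
  ∂[v_1,v_4,v_7] = [v_4,v_7] − [v_1,v_7] + [v_1,v_4],
  ∂[v_3,v_6,v_8] = [v_6,v_8] − [v_3,v_8] + [v_3,v_6].
As a 30×20 matrix over Z this has rank 20, with invariant factors (1,1,1,1,1,1,1,1,1,1,1,1,1,1,1,1,1,1,1,2).

From H_k ≅ ker(∂_k) / im(∂_{k+1}) we obtain:

  H_0: rank C_0 − rank ∂_1 = 10 − 9 = 1, and the invariant factors of ∂_1 are all 1, so H_0 = Z.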